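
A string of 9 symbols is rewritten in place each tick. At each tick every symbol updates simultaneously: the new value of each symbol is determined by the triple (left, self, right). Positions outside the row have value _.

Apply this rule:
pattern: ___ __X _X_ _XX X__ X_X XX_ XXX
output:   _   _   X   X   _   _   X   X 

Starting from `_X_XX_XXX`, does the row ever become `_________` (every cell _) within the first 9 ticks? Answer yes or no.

no

_X_XX_XXX  (fixed point — unchanged through tick 9)
tick 9 is _X_XX_XXX, still not uniform _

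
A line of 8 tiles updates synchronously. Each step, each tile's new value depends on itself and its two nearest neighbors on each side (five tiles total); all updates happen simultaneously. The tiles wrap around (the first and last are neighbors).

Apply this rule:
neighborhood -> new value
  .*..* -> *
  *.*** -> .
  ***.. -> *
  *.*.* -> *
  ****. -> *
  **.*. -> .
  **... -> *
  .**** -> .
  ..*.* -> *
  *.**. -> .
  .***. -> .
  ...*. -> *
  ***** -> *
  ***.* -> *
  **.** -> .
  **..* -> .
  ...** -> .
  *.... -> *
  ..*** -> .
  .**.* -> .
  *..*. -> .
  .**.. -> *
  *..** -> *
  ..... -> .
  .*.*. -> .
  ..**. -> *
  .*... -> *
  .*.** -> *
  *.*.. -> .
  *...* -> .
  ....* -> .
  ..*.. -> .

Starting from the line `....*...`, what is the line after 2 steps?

...*.**.
*.***.**

*.***.**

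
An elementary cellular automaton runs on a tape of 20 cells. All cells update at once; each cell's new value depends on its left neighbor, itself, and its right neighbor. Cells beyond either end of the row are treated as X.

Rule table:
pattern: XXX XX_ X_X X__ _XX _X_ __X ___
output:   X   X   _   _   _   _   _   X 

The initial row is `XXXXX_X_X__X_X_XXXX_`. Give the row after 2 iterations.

XXXXX___________XXX_
XXXXX_XXXXXXXXX__XX_

XXXXX_XXXXXXXXX__XX_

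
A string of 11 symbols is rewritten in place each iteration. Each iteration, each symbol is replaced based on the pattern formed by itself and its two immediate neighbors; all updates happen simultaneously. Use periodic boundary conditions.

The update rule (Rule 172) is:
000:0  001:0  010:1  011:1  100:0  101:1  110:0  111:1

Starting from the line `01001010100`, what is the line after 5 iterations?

01001111100
01001111000
01001110000
01001100000
01001000000

01001000000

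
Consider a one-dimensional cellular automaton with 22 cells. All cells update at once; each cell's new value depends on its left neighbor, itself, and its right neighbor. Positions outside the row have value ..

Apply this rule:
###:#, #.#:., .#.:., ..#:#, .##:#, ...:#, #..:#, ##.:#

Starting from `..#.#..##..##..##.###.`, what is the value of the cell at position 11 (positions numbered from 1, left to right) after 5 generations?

#

generation 1: ##...############.####
generation 2: #################.####
generation 3: #################.####  (fixed point — unchanged through generation 5)
position 11 holds #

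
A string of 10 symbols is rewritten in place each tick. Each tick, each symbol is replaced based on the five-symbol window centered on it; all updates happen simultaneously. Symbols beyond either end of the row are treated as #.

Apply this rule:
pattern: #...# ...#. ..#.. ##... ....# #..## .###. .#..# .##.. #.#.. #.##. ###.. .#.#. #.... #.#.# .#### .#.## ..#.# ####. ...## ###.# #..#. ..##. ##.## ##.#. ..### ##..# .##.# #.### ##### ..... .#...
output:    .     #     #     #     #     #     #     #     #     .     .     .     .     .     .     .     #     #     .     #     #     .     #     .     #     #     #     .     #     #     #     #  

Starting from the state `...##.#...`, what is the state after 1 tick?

#.##.#.#.#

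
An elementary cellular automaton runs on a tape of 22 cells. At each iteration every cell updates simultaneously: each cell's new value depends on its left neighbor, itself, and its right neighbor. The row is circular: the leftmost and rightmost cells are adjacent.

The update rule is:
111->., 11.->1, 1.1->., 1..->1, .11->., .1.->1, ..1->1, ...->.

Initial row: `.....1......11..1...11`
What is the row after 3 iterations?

.1.111.111.11...11.111

1...111....1.11111.1.1
11.1..11..11.....1.1..
.1.111.111.11...11.111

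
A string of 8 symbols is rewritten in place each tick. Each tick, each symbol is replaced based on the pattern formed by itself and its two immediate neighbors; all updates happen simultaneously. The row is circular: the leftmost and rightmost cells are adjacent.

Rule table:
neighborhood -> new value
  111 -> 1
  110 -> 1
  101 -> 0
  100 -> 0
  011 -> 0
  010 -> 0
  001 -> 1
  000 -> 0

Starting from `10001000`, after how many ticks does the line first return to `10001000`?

tick 1: 00010001
tick 2: 00100010
tick 3: 01000100
tick 4: 10001000

4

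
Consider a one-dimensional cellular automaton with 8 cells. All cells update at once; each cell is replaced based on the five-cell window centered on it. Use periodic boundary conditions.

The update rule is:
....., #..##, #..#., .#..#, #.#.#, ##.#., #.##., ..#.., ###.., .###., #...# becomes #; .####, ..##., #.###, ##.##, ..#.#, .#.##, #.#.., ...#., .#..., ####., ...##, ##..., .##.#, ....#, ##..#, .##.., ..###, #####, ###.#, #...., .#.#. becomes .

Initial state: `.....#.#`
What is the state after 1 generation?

..#.....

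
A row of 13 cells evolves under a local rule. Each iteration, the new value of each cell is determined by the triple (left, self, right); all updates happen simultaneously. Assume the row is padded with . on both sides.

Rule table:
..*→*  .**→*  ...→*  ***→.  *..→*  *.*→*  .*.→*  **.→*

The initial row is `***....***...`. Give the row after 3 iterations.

*.******.****

*.******.****
***....***..*
*.******.****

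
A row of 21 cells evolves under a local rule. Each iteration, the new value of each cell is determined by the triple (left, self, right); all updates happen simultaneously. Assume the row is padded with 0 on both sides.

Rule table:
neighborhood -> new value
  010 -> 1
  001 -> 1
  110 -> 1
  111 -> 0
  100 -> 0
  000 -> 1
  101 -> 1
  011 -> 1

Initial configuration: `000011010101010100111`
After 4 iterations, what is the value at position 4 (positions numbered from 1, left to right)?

0

iteration 1: 111111111111111101101
iteration 2: 100000000000000111111
iteration 3: 101111111111111100001
iteration 4: 111000000000000101111
position 4 holds 0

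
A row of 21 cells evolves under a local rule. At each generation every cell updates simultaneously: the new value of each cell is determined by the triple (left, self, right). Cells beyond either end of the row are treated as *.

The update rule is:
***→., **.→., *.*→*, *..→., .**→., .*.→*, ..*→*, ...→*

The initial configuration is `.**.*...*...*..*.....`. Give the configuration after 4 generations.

*..*..*...*...*..*...

*..**.***.***.**.****
..*..*...*...*..*....
.**.**.***.***.**.***
*..*..*...*...*..*...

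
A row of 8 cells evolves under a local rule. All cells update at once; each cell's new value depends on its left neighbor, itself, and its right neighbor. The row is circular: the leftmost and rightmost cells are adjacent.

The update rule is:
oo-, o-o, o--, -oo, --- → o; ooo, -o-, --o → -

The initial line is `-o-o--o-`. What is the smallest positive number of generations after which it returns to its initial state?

generation 1: --o-o--o
generation 2: o--o-o--
generation 3: -o--o-o-
generation 4: --o--o-o
generation 5: o--o--o-
generation 6: -o--o--o
generation 7: o-o--o--
generation 8: -o-o--o-

8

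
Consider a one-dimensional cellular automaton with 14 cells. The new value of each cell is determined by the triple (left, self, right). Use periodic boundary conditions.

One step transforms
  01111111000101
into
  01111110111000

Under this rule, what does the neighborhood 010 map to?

0

At position 11 the neighborhood is 010; the next row has 0 there.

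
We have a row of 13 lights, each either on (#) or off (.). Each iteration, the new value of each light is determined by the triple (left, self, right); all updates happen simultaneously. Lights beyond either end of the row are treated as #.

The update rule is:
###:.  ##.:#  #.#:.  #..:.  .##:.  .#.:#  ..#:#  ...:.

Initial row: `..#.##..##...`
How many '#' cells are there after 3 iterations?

6

.##..#.#.#..#
..#.##.#.#.#.
.##..#.#.#.#.
count of #: 6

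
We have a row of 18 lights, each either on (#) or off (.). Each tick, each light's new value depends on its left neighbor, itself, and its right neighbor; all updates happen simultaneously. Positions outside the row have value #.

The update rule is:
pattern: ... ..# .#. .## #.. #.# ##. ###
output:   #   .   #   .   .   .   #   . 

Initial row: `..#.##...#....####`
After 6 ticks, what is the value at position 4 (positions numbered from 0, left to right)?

..#..#.#.#.##.....
..#..#.#.#..#.###.
..#..#.#.#..#...#.
..#..#.#.#..#.#.#.
..#..#.#.#..#.#.#.  (fixed point — unchanged through tick 6)
position 4 holds .

.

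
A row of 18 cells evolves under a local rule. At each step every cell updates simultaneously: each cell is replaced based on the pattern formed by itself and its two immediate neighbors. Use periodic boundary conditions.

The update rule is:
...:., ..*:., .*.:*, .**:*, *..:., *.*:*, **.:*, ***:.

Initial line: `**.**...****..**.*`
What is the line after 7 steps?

.****...*..*..****
**..*...*..*..*..*
.*..*...*..*..*..*
**..*...*..*..*..*  (repeats step 2; period 2)
step 7: .*..*...*..*..*..*

.*..*...*..*..*..*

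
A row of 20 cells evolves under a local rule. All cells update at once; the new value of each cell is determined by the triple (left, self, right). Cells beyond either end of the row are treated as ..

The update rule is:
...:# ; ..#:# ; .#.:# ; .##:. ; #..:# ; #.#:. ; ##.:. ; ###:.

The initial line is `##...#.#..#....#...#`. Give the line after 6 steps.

step 1: ..####.#############
step 2: ##..................
step 3: ..##################
step 4: ##..................  (repeats step 2; period 2)
step 6: ##..................

##..................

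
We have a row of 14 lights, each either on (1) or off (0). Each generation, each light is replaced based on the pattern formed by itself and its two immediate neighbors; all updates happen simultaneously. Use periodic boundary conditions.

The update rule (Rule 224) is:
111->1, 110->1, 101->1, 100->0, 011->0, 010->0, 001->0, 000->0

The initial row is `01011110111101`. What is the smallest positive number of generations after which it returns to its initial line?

14

10101111011110
01010111101111
10101011110111
11010101111011
11101010111101
11110101011110
01111010101111
10111101010111
11011110101011
11101111010101
11110111101010
01111011110101
10111101111010
01011110111101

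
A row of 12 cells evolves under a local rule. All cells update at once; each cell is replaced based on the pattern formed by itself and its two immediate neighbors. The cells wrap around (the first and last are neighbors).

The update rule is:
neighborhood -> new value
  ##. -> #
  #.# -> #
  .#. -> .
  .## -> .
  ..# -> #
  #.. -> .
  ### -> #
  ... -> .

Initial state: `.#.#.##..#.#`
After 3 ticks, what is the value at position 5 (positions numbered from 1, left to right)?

tick 1: #.#.#.#.#.#.
tick 2: .#.#.#.#.#.#
tick 3: #.#.#.#.#.#.
position 5 holds #

#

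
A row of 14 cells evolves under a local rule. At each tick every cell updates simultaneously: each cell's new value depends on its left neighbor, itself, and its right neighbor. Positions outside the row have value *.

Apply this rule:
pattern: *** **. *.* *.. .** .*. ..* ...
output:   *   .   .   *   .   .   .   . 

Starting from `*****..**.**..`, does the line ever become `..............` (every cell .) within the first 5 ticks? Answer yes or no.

no

tick 1: ****.*......*.
tick 2: ***...*.......
tick 3: **.*...*......
tick 4: *...*...*.....
tick 5: .*...*...*....
tick 5 is .*...*...*...., still not uniform .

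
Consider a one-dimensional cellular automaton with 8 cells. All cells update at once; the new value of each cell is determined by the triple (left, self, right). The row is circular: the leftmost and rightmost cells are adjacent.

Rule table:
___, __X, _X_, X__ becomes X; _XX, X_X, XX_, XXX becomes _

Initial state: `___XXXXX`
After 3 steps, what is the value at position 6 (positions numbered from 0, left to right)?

step 1: XXX_____
step 2: ___XXXXX  (repeats step 0; period 2)
step 3: XXX_____
position 6 holds _

_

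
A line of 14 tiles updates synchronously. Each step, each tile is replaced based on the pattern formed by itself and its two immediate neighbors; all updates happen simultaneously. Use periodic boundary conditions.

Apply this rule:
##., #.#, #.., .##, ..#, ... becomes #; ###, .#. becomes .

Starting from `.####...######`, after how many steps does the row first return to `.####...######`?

##..#####....#
.####...######

2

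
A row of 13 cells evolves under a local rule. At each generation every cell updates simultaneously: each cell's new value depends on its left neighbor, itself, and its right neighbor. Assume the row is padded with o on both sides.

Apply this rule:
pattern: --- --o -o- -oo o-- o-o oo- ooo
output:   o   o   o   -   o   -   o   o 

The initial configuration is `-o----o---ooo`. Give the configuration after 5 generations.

oooo-ooooooo-

-ooooooooo-oo
--oooooooo--o
oo-ooooooooo-
oo--oooooooo-
oooo-ooooooo-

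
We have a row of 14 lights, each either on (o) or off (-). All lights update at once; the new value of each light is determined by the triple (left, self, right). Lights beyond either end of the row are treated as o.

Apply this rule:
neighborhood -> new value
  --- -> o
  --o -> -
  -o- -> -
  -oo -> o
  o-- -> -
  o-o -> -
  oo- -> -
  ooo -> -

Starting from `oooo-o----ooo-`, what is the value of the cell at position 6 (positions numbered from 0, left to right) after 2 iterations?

-

-------oo-o---
-ooooo-o----o-
position 6 holds -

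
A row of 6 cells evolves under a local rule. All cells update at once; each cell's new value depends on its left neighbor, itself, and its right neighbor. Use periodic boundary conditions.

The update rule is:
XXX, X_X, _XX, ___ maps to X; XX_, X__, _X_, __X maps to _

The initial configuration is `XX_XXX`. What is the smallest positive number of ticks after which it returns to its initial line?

X_XXXX
_XXXXX
XXXXX_
XXXX_X
XXX_XX
XX_XXX

6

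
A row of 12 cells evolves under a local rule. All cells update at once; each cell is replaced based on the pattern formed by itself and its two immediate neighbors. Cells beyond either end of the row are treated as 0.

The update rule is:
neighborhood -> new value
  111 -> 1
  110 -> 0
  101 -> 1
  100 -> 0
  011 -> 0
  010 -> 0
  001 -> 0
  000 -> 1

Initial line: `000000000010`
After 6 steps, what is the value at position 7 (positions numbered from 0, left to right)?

step 1: 111111111000
step 2: 011111110011
step 3: 001111100000
step 4: 100111001111
step 5: 000010000110
step 6: 111000110000
position 7 holds 1

1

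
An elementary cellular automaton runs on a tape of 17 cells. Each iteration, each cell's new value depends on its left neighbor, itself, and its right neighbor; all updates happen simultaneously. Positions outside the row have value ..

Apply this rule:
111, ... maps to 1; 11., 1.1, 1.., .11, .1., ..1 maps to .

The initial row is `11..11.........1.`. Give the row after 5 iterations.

iteration 1: .......1111111...
iteration 2: 111111..11111..11
iteration 3: .1111....111.....
iteration 4: ..11..11..1..1111
iteration 5: 1.............11.

1.............11.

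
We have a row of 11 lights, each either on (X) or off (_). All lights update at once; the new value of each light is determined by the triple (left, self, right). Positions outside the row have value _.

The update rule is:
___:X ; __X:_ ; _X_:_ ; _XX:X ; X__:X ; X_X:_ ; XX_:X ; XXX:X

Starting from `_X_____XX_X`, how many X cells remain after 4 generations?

__XXXX_XX__
X_XXXX_XXXX
__XXXX_XXXX
X_XXXX_XXXX
count of X: 9

9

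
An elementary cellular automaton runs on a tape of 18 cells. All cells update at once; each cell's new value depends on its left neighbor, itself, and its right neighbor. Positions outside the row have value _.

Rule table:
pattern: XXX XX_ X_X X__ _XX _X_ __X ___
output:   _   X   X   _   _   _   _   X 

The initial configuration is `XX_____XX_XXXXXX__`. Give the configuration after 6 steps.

step 1: _X_XXX__XX_____X_X
step 2: __X__X___X_XXX__X_
step 3: X______X__X__X____
step 4: __XXXX_________XXX
step 5: X____X_XXXXXXX___X
step 6: __XX__X______X_X__

__XX__X______X_X__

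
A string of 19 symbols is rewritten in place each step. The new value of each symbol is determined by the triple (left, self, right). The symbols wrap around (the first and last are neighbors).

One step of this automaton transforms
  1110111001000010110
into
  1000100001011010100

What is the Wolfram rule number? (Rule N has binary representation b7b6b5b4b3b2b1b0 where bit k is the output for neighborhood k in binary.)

position 1: 111 → 0  (bit 7 = 0)
position 2: 110 → 0  (bit 6 = 0)
position 3: 101 → 0  (bit 5 = 0)
position 7: 100 → 0  (bit 4 = 0)
position 0: 011 → 1  (bit 3 = 1)
position 9: 010 → 1  (bit 2 = 1)
position 8: 001 → 0  (bit 1 = 0)
position 11: 000 → 1  (bit 0 = 1)
bits b7..b0 = 00001101 = 13

13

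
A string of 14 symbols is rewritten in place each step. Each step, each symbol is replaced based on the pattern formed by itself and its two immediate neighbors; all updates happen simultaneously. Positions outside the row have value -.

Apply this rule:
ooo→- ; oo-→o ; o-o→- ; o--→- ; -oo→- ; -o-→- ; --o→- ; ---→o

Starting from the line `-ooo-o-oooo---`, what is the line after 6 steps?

---o-----o-ooo

step 1: ---o------o-oo
step 2: oo---oooo----o
step 3: -o-o----o-oo--
step 4: -----oo----o-o
step 5: oooo--o-oo----
step 6: ---o-----o-ooo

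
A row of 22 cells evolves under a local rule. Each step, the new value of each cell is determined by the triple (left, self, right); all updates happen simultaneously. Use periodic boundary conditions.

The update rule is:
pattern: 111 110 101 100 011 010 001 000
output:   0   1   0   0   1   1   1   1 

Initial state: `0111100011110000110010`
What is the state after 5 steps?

step 1: 1100101110010111110110
step 2: 1101101010110100010110
step 3: 1101101010110101110110
step 4: 1101101010110101010110
step 5: 1101101010110101010110

1101101010110101010110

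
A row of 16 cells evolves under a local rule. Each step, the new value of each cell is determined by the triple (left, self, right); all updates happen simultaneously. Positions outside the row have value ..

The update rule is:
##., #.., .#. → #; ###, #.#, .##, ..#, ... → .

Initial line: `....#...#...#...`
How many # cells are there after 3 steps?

6

....##..##..##..
.....##..##..##.
......##..##..##
count of #: 6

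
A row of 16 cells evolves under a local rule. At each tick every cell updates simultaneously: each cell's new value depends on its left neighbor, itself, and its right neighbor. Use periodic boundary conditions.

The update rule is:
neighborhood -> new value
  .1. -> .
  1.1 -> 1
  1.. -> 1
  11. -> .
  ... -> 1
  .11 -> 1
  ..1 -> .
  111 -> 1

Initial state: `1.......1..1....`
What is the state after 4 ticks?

.111111..1..111.
.11111.1..1.11.1
11111.1.1..11.1.
1111.1.1.1.1.1.1

1111.1.1.1.1.1.1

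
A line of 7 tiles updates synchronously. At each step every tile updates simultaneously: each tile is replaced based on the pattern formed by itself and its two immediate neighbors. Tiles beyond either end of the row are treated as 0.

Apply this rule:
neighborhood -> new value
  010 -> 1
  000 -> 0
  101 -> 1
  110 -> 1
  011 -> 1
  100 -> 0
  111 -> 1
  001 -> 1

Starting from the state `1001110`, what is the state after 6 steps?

1111110

step 1: 1011110
step 2: 1111110
step 3: 1111110  (fixed point — unchanged through step 6)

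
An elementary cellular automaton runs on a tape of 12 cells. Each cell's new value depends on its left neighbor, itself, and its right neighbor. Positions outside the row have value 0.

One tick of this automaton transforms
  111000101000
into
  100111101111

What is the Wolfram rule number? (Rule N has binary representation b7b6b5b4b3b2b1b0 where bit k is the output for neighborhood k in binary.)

31

position 1: 111 → 0  (bit 7 = 0)
position 2: 110 → 0  (bit 6 = 0)
position 7: 101 → 0  (bit 5 = 0)
position 3: 100 → 1  (bit 4 = 1)
position 0: 011 → 1  (bit 3 = 1)
position 6: 010 → 1  (bit 2 = 1)
position 5: 001 → 1  (bit 1 = 1)
position 4: 000 → 1  (bit 0 = 1)
bits b7..b0 = 00011111 = 31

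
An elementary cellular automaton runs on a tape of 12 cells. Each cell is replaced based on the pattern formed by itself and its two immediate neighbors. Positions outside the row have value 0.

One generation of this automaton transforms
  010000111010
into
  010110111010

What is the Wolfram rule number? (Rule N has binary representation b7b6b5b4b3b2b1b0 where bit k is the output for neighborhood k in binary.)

position 7: 111 → 1  (bit 7 = 1)
position 8: 110 → 1  (bit 6 = 1)
position 9: 101 → 0  (bit 5 = 0)
position 2: 100 → 0  (bit 4 = 0)
position 6: 011 → 1  (bit 3 = 1)
position 1: 010 → 1  (bit 2 = 1)
position 0: 001 → 0  (bit 1 = 0)
position 3: 000 → 1  (bit 0 = 1)
bits b7..b0 = 11001101 = 205

205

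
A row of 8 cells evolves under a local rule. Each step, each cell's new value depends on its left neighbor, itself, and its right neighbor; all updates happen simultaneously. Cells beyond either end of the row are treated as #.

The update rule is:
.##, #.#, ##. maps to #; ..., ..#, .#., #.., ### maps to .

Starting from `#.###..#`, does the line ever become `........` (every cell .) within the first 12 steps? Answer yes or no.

###.#..#
..##...#
..##...#  (fixed point — unchanged through step 12)
step 12 is ..##...#, still not uniform .

no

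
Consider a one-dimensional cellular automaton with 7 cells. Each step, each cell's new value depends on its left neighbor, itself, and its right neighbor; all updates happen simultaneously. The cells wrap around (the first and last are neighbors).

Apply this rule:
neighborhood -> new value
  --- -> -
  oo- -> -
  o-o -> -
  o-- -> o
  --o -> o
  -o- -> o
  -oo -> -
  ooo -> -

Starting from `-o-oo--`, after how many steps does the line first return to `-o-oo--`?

oo---o-
--o-oo-
-oo---o
---o-oo
o-oo---
o---o-o
-o-oo--

7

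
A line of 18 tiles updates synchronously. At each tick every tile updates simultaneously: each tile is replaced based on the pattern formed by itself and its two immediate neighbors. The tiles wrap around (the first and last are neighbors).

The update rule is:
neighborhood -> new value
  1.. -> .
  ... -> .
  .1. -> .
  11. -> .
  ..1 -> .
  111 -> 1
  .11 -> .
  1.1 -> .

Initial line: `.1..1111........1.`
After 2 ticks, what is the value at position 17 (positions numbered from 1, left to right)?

.

.....11...........
..................
position 17 holds .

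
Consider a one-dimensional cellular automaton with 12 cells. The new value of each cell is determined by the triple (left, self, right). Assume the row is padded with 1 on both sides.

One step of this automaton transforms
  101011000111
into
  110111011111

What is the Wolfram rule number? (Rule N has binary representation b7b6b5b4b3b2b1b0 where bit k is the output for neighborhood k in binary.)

235

position 10: 111 → 1  (bit 7 = 1)
position 0: 110 → 1  (bit 6 = 1)
position 1: 101 → 1  (bit 5 = 1)
position 6: 100 → 0  (bit 4 = 0)
position 4: 011 → 1  (bit 3 = 1)
position 2: 010 → 0  (bit 2 = 0)
position 8: 001 → 1  (bit 1 = 1)
position 7: 000 → 1  (bit 0 = 1)
bits b7..b0 = 11101011 = 235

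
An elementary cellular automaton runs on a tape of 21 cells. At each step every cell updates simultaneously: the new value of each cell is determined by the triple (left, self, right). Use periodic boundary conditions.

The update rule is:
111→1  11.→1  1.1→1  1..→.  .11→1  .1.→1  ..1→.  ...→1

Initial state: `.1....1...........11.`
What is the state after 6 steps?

.1111111111111111111.

.1.11.1.111111111.11.
.1111111111111111111.
.1111111111111111111.  (fixed point — unchanged through step 6)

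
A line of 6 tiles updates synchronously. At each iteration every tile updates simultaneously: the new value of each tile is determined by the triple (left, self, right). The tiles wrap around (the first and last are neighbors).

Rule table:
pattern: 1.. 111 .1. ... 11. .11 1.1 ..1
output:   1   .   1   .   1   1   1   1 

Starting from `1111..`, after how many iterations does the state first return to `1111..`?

2

1..111
1111..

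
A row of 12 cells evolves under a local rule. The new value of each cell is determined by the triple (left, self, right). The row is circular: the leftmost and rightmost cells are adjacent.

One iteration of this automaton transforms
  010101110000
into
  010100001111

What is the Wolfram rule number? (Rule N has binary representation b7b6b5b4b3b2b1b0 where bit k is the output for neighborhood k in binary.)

position 6: 111 → 0  (bit 7 = 0)
position 7: 110 → 0  (bit 6 = 0)
position 2: 101 → 0  (bit 5 = 0)
position 8: 100 → 1  (bit 4 = 1)
position 5: 011 → 0  (bit 3 = 0)
position 1: 010 → 1  (bit 2 = 1)
position 0: 001 → 0  (bit 1 = 0)
position 9: 000 → 1  (bit 0 = 1)
bits b7..b0 = 00010101 = 21

21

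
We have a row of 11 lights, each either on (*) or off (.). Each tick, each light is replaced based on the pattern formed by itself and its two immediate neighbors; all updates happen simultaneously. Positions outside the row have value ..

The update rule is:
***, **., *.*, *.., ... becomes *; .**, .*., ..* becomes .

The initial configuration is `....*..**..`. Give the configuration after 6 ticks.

..*..***..*

***..*..***
.***..*..**
..***..*..*
*..***..*..
.*..***..**
..*..***..*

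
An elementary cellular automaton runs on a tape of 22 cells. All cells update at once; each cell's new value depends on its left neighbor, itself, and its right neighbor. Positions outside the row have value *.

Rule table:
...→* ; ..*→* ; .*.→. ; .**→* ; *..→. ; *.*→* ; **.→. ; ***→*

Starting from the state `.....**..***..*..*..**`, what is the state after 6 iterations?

.*****..***..*..*..***
*****..***..*..*..****
****..***..*..*..*****
***..***..*..*..******
**..***..*..*..*******
*..***..*..*..********

*..***..*..*..********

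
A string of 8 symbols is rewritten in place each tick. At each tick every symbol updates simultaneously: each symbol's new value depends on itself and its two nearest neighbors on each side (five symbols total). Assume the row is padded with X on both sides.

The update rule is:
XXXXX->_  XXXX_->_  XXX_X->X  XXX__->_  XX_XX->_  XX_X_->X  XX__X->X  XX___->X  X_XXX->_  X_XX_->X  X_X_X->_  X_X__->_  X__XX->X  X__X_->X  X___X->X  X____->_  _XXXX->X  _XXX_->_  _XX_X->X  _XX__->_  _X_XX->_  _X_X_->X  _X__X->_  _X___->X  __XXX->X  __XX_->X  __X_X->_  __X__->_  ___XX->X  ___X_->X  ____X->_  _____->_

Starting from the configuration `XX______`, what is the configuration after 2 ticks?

__X____X
XX_X__XX

XX_X__XX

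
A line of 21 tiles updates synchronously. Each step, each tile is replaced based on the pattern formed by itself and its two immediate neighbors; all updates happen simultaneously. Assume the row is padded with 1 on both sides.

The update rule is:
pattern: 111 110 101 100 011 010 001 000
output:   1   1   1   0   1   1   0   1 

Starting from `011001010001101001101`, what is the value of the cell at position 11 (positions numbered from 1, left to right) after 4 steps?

111001110101111001111
111001111111111001111
111001111111111001111  (fixed point — unchanged through step 4)
position 11 holds 1

1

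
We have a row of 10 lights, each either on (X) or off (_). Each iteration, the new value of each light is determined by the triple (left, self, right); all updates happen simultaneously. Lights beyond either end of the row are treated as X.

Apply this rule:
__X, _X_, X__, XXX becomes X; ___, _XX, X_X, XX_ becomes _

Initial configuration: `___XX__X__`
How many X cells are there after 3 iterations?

X_X__XXXXX
__XXX_XXXX
XX_X___XXX
count of X: 6

6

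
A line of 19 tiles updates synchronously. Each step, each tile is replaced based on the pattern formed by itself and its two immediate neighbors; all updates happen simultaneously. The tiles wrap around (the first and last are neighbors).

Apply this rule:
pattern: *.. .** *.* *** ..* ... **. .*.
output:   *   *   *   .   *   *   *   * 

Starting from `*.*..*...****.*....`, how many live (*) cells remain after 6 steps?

4

**********..*******
.........****......
**********..*******  (repeats step 1; period 2)
step 6: .........****......
count of *: 4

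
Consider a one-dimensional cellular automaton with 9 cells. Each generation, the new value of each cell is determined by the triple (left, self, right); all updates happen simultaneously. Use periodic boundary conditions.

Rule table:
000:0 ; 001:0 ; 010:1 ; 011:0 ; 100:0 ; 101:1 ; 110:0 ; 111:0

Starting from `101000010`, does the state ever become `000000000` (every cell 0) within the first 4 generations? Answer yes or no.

111000011
000000000
all cells are 0 at generation 2

yes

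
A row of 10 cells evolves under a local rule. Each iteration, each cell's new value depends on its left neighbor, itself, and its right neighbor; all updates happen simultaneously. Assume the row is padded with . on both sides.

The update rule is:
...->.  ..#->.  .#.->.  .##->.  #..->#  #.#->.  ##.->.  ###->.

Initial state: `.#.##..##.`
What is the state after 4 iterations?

........#.

.....#...#
......#...
.......#..
........#.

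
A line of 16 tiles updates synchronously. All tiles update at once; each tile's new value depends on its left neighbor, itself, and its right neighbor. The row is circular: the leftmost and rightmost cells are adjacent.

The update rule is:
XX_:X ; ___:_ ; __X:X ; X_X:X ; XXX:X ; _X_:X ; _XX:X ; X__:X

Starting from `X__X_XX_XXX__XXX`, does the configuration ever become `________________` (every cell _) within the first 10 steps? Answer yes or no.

XXXXXXXXXXXXXXXX
XXXXXXXXXXXXXXXX  (fixed point — unchanged through step 10)
step 10 is XXXXXXXXXXXXXXXX, still not uniform _

no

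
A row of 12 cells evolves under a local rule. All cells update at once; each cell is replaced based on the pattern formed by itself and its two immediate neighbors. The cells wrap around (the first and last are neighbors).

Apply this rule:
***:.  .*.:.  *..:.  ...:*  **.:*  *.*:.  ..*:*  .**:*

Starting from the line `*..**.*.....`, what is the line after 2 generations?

..***...****
.**.*.***..*

.**.*.***..*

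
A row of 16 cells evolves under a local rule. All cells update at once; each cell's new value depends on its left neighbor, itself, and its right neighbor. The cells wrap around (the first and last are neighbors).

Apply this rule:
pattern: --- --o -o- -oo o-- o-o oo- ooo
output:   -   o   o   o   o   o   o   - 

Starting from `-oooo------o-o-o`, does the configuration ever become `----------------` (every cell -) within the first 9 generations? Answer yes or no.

oo--oo----oooooo
-oooooo--oo-----
oo----oooooo----
ooo--oo----oo--o
--oooooo--oooooo
ooo----oooo----o
--oo--oo--oo--oo
oooooooooooooooo
----------------
all cells are - at generation 9

yes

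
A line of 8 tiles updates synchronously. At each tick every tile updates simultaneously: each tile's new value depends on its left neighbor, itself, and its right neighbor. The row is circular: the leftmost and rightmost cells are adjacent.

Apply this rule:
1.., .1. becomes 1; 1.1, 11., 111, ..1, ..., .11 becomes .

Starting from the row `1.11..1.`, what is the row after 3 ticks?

..1.1.1.

1...1.1.
11..1.1.
..1.1.1.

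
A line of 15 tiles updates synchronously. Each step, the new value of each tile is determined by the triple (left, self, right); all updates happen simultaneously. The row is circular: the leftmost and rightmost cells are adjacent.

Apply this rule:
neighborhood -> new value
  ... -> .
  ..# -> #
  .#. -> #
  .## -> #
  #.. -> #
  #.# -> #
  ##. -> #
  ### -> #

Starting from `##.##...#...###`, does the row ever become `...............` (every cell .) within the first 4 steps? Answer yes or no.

no

step 1: ######.###.####
step 2: ###############
step 3: ###############  (fixed point — unchanged through step 4)
step 4 is ###############, still not uniform .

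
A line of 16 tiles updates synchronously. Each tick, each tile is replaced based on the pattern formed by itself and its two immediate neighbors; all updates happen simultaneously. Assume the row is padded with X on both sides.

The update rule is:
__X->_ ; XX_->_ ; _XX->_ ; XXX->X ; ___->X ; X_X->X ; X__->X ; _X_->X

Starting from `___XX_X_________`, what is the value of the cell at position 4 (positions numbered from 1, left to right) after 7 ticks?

X

tick 1: XX___XXXXXXXXXX_
tick 2: X_XX__XXXXXXXX_X
tick 3: _X__X__XXXXXX_X_
tick 4: XXX_XX__XXXX_XXX
tick 5: XX_X__X__XX_X_XX
tick 6: X_XXX_XX___XXX_X
tick 7: _X_X_X__XX__X_X_
position 4 holds X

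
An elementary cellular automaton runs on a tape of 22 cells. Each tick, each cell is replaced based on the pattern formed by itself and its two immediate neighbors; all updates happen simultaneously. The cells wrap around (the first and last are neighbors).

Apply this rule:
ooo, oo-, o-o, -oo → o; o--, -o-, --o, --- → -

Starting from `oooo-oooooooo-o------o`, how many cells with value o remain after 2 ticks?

15

oooooooooooooo-------o
oooooooooooooo-------o
count of o: 15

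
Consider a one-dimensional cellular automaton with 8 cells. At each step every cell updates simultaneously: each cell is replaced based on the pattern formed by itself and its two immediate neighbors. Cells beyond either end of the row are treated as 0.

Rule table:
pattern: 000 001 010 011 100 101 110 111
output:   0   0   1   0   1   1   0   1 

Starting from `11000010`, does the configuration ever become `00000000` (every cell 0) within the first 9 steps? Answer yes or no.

00100011
00110000
00001000
00001100
00000010
00000011
00000000
all cells are 0 at step 7

yes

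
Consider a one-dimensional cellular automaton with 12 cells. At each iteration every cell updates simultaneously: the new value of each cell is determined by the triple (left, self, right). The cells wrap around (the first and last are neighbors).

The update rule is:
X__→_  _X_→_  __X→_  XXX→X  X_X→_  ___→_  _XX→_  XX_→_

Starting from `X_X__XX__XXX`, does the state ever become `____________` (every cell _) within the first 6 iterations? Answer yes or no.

iteration 1: __________XX
iteration 2: ____________
all cells are _ at iteration 2

yes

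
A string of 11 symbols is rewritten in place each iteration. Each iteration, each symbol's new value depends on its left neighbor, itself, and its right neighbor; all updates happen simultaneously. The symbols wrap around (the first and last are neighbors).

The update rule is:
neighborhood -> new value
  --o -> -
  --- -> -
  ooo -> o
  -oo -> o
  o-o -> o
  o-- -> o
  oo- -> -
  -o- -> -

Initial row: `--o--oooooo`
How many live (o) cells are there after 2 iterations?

7

o--o-ooooo-
-o--ooooo-o
count of o: 7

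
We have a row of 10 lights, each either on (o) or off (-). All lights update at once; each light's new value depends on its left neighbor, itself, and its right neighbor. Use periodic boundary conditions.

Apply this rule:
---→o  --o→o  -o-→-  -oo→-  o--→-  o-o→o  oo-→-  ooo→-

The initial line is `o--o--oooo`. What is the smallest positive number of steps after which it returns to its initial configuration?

20

--o--o----
oo--o--ooo
---o--o---
ooo--o--oo
----o--o--
oooo--o--o
-----o--o-
ooooo--o--
------o--o
-ooooo--o-
o------o--
--ooooo--o
-o------o-
o--ooooo--
--o------o
-o--ooooo-
o--o------
--o--ooooo
-o--o-----
o--o--oooo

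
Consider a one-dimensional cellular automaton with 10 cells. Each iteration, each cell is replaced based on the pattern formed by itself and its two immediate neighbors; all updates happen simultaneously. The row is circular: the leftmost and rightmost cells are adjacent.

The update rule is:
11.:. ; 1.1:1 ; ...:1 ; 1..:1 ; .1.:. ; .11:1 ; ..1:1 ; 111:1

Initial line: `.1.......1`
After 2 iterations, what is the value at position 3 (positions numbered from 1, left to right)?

1

1.1111111.
.1111111.1
position 3 holds 1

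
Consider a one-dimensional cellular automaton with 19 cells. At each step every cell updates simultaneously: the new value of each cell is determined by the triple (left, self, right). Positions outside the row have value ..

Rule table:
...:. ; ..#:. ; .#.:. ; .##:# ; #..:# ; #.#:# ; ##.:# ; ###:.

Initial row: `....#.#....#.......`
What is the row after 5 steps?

.....#.#....#......
......#.#....#.....
.......#.#....#....
........#.#....#...
.........#.#....#..

.........#.#....#..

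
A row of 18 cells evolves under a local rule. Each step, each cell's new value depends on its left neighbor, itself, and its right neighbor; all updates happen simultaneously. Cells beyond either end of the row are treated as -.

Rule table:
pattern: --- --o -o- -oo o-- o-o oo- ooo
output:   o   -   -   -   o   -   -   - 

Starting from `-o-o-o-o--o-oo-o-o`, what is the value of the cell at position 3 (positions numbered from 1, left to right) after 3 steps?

--------o---------
ooooooo--ooooooooo
-------o----------
position 3 holds -

-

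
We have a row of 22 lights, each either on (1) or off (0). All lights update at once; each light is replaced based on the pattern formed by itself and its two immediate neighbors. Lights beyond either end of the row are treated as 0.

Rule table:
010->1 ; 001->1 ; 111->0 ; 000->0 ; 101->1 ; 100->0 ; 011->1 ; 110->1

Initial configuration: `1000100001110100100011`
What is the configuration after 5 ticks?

tick 1: 1001100011011101100111
tick 2: 1011100111110111101101
tick 3: 1110101100011100111111
tick 4: 1011111100110101100001
tick 5: 1110000101111111100011

1110000101111111100011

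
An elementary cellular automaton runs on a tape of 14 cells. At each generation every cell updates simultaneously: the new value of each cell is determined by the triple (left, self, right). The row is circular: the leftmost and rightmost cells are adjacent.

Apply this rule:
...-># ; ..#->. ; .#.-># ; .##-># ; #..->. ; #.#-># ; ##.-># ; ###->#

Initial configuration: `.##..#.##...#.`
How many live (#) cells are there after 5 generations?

10

generation 1: .##..####.#.#.
generation 2: .##..########.
generation 3: .##..########.  (fixed point — unchanged through generation 5)
count of #: 10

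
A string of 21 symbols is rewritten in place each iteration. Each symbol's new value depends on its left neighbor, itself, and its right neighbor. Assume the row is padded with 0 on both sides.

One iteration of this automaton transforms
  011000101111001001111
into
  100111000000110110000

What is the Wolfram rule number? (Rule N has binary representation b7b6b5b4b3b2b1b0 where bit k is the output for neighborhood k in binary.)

19

position 9: 111 → 0  (bit 7 = 0)
position 2: 110 → 0  (bit 6 = 0)
position 7: 101 → 0  (bit 5 = 0)
position 3: 100 → 1  (bit 4 = 1)
position 1: 011 → 0  (bit 3 = 0)
position 6: 010 → 0  (bit 2 = 0)
position 0: 001 → 1  (bit 1 = 1)
position 4: 000 → 1  (bit 0 = 1)
bits b7..b0 = 00010011 = 19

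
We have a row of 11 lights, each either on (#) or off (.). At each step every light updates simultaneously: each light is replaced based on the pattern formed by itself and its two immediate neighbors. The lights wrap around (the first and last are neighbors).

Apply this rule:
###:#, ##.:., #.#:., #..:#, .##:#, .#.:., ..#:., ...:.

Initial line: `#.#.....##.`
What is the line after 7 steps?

...#.....#.

...#....#..
....#....#.
.....#....#
#.....#....
.#.....#...
..#.....#..
...#.....#.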